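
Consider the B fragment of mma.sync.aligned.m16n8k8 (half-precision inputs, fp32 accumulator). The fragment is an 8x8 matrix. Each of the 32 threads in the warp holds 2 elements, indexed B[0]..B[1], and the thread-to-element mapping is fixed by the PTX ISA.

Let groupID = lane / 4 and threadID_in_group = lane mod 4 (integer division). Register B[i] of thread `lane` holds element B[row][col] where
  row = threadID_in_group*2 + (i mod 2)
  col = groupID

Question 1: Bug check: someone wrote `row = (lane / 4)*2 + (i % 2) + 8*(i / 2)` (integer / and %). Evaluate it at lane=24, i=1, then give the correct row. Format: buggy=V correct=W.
`(lane / 4)*2 + (i % 2) + 8*(i / 2)`[24,1]⇒13
24: gr=6,th=0
[1] (0*2+1,6) = (1,6)
row: 13 vs 1

buggy=13 correct=1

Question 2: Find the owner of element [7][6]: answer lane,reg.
c=6->g=6  r=7->t=3,b0=1
L=6*4+3=27  i=1=1

27,1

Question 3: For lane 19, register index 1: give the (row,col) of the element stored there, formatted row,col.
7,4

L=19=>grp=19>>2=4, tig=19&3=3
[1]=>row 3·2+1=7  col grp=4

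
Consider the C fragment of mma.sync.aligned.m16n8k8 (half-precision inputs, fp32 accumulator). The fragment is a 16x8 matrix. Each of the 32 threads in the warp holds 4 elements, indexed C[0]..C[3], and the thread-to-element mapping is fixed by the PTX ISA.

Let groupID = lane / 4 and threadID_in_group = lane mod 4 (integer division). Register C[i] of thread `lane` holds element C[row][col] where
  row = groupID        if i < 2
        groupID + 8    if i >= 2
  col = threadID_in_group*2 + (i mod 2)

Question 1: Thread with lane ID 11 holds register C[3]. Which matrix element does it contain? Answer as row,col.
11: G=2,T=3
[3] (2+8,3*2+1) = (10,7)

10,7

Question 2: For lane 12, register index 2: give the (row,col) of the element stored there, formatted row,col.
L=12⇒gr=12>>2=3, th=12&3=0
[2]⇒row 3+8=11  col 0·2+0=0

11,0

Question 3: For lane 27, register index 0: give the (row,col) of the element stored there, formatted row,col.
6,6

lane 27->27/4=6, 27 mod 4=3
i=0  r:6+0->6  c:2·3+0->6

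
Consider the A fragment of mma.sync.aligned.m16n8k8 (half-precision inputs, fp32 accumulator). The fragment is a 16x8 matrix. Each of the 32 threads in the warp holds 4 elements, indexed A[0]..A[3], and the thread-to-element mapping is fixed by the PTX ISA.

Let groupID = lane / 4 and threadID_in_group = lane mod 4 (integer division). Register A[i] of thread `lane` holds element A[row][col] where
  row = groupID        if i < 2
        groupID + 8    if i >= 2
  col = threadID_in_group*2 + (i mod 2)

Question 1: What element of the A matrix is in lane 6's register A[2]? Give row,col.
lane 6: grp=1 (6/4), tig=2 (6%4)
i=2: r=1+8=9, c=2*2+0=4

9,4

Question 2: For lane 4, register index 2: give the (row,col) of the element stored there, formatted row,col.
9,0

lane 4→4/4=1, 4 mod 4=0
i=2  r:1+8→9  c:2·0+0→0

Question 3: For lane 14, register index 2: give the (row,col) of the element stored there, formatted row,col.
14: gr=3,th=2
[2] (3+8,2*2+0) = (11,4)

11,4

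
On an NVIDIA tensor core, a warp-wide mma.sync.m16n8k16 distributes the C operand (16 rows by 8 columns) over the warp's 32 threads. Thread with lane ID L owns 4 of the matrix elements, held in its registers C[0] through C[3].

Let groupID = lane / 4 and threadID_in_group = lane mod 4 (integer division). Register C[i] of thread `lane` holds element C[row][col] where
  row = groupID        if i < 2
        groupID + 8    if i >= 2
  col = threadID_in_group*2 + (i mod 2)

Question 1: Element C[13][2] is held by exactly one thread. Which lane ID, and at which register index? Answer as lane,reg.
21,2

r: 13->gid=5,r8=1  c: 2->tid=1,i&1=0
L=5*4+1=21  i=1*2+0=2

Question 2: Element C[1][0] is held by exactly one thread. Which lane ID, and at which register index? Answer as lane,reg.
4,0

r=1→G=1,rhi=0  c=0→T=0,p=0
L=1*4+0=4  i=0*2+0=0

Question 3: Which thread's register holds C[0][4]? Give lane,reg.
r=0⇒gr=0,Rb=0  c=4⇒th=2,odd=0
L=0*4+2=2  i=0*2+0=0

2,0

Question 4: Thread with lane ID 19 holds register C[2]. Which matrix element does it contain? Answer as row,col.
19: gid=4,tid=3
[2] (4+8,3*2+0) = (12,6)

12,6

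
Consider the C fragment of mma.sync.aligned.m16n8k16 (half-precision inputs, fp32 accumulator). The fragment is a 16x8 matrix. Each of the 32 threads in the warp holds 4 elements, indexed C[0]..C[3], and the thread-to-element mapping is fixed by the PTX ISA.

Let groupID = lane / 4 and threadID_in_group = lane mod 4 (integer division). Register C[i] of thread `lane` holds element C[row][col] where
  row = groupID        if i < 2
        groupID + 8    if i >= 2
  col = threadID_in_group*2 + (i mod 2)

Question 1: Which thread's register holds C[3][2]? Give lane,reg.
13,0

r: 3->gid=3,r8=0  c: 2->tid=1,i&1=0
L=3*4+1=13  i=0*2+0=0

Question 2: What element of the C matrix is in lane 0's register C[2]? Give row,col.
8,0

lane 0=>0/4=0, 0 mod 4=0
i=2  r:0+8=>8  c:2·0+0=>0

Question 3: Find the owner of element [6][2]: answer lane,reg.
r=6->g=6,rb=0  c=2->t=1,b0=0
L=6*4+1=25  i=0*2+0=0

25,0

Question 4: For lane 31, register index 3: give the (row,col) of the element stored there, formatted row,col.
lane 31⇒31/4=7, 31 mod 4=3
i=3  r:7+8⇒15  c:2·3+1⇒7

15,7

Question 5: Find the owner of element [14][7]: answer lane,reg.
r: 14->gid=6,r8=1  c: 7->tid=3,i&1=1
L=6*4+3=27  i=1*2+1=3

27,3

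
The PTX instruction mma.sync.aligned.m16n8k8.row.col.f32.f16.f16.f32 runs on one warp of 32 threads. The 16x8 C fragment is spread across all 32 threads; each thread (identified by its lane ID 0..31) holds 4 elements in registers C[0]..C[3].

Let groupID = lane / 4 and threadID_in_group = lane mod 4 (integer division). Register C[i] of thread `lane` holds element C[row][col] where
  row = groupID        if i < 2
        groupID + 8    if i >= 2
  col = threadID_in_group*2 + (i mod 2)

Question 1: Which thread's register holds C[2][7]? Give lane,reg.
11,1

r=2⇒gr=2,Rb=0  c=7⇒th=3,odd=1
L=2*4+3=11  i=0*2+1=1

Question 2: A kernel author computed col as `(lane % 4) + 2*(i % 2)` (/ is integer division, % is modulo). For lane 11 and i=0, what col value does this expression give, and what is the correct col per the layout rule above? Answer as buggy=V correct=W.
buggy=3 correct=6

`(lane % 4) + 2*(i % 2)`[11,0]=>3
lane 11: grp=2 (11/4), tig=3 (11%4)
i=0: r=2+0=2, c=3*2+0=6
col: 3 vs 6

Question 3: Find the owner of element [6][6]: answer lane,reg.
r=6→G=6,rhi=0  c=6→T=3,p=0
L=6*4+3=27  i=0*2+0=0

27,0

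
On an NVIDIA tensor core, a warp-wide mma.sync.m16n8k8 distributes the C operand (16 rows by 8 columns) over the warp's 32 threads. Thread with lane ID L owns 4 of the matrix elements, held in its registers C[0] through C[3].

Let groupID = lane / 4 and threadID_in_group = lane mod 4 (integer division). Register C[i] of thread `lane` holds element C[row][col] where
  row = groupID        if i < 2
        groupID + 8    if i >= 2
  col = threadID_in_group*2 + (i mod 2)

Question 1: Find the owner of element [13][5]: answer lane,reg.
r=13→G=5,rhi=1  c=5→T=2,p=1
L=5*4+2=22  i=1*2+1=3

22,3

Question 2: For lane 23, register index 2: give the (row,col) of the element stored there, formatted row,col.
lane 23: g=5 (23/4), t=3 (23%4)
i=2: r=5+8=13, c=3*2+0=6

13,6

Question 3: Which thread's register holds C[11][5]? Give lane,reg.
14,3

r=11⇒gr=3,Rb=1  c=5⇒th=2,odd=1
L=3*4+2=14  i=1*2+1=3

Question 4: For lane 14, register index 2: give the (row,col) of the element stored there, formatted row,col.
lane 14: gr=3 (14/4), th=2 (14%4)
i=2: r=3+8=11, c=2*2+0=4

11,4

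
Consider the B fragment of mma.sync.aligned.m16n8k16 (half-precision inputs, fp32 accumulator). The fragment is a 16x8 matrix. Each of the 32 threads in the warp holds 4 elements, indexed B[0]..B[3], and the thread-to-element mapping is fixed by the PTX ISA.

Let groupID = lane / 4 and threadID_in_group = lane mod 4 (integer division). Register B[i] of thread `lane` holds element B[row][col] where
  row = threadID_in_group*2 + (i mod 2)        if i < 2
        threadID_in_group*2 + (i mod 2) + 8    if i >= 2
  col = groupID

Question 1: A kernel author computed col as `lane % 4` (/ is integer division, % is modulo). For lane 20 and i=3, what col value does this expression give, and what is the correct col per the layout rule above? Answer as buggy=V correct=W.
`lane % 4`[20,3]=>0
20: grp=5,tig=0
[3] (0*2+1+8,5) = (9,5)
col: 0 vs 5

buggy=0 correct=5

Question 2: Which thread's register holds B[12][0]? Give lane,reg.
c:0=>grp=0  r:12=>rB=1,tig=2,lo=0
L=0*4+2=2  i=1*2+0=2

2,2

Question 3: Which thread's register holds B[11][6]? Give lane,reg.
25,3

c=6⇒gr=6  r=11⇒Rb=1,th=1,odd=1
L=6*4+1=25  i=1*2+1=3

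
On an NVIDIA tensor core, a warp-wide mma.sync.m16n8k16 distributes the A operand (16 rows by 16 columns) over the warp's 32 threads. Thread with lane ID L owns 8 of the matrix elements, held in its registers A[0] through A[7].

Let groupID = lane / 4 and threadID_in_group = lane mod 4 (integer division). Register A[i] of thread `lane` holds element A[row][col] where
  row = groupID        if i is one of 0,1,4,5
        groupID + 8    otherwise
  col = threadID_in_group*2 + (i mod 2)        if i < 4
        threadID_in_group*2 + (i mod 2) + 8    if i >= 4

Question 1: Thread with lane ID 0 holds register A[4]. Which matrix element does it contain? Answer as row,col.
lane 0⇒0/4=0, 0 mod 4=0
i=4  r:0+0⇒0  c:2·0+0+8⇒8

0,8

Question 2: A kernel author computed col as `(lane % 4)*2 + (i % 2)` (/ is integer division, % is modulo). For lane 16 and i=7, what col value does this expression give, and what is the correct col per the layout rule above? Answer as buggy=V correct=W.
`(lane % 4)*2 + (i % 2)`[16,7]=>1
lane 16: grp=4 (16/4), tig=0 (16%4)
i=7: r=4+8=12, c=0*2+1+8=9
col: 1 vs 9

buggy=1 correct=9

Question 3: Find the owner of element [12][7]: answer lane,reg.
19,3

r=12->g=4,rb=1  c=7->cb=0,t=3,b0=1
L=4*4+3=19  i=0*4+1*2+1=3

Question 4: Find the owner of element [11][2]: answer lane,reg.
r: 11->gid=3,r8=1  c: 2->c8=0,tid=1,i&1=0
L=3*4+1=13  i=0*4+1*2+0=2

13,2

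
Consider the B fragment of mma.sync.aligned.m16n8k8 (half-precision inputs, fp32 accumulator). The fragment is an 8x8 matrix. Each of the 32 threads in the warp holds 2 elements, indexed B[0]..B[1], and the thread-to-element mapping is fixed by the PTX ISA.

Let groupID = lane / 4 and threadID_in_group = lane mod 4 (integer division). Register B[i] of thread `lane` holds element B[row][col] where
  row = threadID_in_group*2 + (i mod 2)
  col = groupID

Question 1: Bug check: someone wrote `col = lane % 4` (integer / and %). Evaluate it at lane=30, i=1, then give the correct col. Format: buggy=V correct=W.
buggy=2 correct=7

`lane % 4`[30,1]->2
L=30->g=30>>2=7, t=30&3=2
[1]->row 2·2+1=5  col g=7
col: 2 vs 7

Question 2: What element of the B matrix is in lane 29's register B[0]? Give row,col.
2,7

29: gr=7,th=1
[0] (1*2+0,7) = (2,7)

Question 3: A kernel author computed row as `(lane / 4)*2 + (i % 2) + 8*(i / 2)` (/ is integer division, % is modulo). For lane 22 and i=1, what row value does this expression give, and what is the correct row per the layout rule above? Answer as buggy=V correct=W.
`(lane / 4)*2 + (i % 2) + 8*(i / 2)`[22,1]→11
lane 22: G=5 (22/4), T=2 (22%4)
i=1: r=2*2+1=5, c=G=5
row: 11 vs 5

buggy=11 correct=5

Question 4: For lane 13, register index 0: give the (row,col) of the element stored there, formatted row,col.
lane 13: G=3 (13/4), T=1 (13%4)
i=0: r=1*2+0=2, c=G=3

2,3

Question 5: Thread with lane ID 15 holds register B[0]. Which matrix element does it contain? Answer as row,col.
6,3

lane 15: gr=3 (15/4), th=3 (15%4)
i=0: r=3*2+0=6, c=gr=3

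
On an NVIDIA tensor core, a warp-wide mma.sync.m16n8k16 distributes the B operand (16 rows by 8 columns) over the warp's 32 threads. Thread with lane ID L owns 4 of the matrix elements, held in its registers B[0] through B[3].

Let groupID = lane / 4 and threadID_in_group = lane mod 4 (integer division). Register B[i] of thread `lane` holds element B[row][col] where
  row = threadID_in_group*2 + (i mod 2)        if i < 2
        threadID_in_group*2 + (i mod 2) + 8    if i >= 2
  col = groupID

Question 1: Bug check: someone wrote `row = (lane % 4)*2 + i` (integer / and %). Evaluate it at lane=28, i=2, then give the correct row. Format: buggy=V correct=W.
`(lane % 4)*2 + i`[28,2]⇒2
lane 28: gr=7 (28/4), th=0 (28%4)
i=2: r=0*2+0+8=8, c=gr=7
row: 2 vs 8

buggy=2 correct=8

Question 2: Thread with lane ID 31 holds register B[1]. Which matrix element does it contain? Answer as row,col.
7,7

31: gr=7,th=3
[1] (3*2+1+0,7) = (7,7)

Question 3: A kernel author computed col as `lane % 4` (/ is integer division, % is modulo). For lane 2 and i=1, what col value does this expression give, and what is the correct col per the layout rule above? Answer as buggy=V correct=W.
buggy=2 correct=0

`lane % 4`[2,1]=>2
lane 2=>2/4=0, 2 mod 4=2
i=1  r:2·2+1+0=>5  c:0
col: 2 vs 0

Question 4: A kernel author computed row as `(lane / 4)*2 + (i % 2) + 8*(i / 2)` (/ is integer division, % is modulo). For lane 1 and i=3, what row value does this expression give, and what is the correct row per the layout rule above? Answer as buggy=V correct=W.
`(lane / 4)*2 + (i % 2) + 8*(i / 2)`[1,3]→9
lane 1→1/4=0, 1 mod 4=1
i=3  r:2·1+1+8→11  c:0
row: 9 vs 11

buggy=9 correct=11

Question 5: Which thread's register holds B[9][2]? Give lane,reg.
c=2->g=2  r=9->rb=1,t=0,b0=1
L=2*4+0=8  i=1*2+1=3

8,3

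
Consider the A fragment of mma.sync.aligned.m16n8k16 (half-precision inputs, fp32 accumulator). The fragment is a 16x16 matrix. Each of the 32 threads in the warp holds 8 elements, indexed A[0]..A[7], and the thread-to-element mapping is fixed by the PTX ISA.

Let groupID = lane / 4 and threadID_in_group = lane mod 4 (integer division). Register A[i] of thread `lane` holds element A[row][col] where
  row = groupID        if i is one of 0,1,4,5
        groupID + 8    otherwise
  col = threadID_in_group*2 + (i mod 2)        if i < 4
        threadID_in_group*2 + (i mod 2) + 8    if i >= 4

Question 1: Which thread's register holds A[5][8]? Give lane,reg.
r=5->g=5,rb=0  c=8->cb=1,t=0,b0=0
L=5*4+0=20  i=1*4+0*2+0=4

20,4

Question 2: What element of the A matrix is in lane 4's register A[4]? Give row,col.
1,8

4: g=1,t=0
[4] (1+0,0*2+0+8) = (1,8)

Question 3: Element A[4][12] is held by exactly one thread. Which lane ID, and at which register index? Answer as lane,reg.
18,4

r=4->g=4,rb=0  c=12->cb=1,t=2,b0=0
L=4*4+2=18  i=1*4+0*2+0=4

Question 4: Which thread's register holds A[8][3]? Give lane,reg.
1,3

r=8->g=0,rb=1  c=3->cb=0,t=1,b0=1
L=0*4+1=1  i=0*4+1*2+1=3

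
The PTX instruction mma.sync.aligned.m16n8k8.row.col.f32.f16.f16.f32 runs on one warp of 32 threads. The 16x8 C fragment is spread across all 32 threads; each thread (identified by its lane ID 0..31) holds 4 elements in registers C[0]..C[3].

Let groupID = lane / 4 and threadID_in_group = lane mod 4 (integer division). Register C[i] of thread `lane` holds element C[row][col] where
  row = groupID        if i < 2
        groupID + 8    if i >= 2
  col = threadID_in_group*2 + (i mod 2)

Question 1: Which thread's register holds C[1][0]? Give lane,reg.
r=1->g=1,rb=0  c=0->t=0,b0=0
L=1*4+0=4  i=0*2+0=0

4,0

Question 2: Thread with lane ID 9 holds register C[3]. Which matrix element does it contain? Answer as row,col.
10,3

L=9⇒gr=9>>2=2, th=9&3=1
[3]⇒row 2+8=10  col 1·2+1=3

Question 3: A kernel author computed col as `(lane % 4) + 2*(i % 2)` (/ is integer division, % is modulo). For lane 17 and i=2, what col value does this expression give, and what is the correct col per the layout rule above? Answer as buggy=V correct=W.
buggy=1 correct=2

`(lane % 4) + 2*(i % 2)`[17,2]=>1
L=17=>grp=17>>2=4, tig=17&3=1
[2]=>row 4+8=12  col 1·2+0=2
col: 1 vs 2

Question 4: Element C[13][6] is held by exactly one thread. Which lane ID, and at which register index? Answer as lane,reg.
23,2

r:13=>grp=5,rB=1  c:6=>tig=3,lo=0
L=5*4+3=23  i=1*2+0=2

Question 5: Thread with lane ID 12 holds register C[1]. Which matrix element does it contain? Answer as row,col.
3,1

12: gid=3,tid=0
[1] (3+0,0*2+1) = (3,1)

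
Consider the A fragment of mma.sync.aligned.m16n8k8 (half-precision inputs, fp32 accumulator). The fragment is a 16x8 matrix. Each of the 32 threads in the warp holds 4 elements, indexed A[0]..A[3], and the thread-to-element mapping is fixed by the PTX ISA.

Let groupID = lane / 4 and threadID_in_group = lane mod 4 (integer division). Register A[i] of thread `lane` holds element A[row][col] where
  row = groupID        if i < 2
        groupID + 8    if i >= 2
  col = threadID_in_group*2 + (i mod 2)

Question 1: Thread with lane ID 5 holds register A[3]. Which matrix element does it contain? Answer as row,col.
lane 5->5/4=1, 5 mod 4=1
i=3  r:1+8->9  c:2·1+1->3

9,3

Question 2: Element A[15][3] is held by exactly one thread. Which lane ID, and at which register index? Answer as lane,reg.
29,3

r=15->g=7,rb=1  c=3->t=1,b0=1
L=7*4+1=29  i=1*2+1=3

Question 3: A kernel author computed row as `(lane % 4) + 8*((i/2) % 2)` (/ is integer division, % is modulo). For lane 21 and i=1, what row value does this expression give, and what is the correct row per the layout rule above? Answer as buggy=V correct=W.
`(lane % 4) + 8*((i/2) % 2)`[21,1]⇒1
21: gr=5,th=1
[1] (5+0,1*2+1) = (5,3)
row: 1 vs 5

buggy=1 correct=5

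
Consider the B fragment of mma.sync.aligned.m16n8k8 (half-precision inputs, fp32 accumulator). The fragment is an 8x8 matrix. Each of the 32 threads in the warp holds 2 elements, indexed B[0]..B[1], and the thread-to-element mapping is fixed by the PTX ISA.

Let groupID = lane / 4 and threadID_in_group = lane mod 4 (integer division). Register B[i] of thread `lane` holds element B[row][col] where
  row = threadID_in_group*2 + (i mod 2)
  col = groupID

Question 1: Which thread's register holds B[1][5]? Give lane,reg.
c=5→G=5  r=1→T=0,p=1
L=5*4+0=20  i=1=1

20,1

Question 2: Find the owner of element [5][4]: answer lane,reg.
c: 4->gid=4  r: 5->tid=2,i&1=1
L=4*4+2=18  i=1=1

18,1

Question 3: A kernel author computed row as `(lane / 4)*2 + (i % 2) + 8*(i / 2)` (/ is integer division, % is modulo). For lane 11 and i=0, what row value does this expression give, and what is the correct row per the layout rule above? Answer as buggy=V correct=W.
`(lane / 4)*2 + (i % 2) + 8*(i / 2)`[11,0]→4
lane 11: G=2 (11/4), T=3 (11%4)
i=0: r=3*2+0=6, c=G=2
row: 4 vs 6

buggy=4 correct=6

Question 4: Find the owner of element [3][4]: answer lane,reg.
c=4→G=4  r=3→T=1,p=1
L=4*4+1=17  i=1=1

17,1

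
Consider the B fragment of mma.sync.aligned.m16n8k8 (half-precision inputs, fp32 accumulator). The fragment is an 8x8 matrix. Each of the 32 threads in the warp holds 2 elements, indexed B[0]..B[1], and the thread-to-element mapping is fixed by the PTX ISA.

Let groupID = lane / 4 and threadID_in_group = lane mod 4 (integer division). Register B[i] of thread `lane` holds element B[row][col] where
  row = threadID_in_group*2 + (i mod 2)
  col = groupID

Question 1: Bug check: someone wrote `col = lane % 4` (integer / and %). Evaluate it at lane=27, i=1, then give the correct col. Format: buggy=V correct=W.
buggy=3 correct=6

`lane % 4`[27,1]=>3
lane 27=>27/4=6, 27 mod 4=3
i=1  r:2·3+1=>7  c:6
col: 3 vs 6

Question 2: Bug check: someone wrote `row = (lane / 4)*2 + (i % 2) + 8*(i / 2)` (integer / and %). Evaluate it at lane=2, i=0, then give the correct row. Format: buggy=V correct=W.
`(lane / 4)*2 + (i % 2) + 8*(i / 2)`[2,0]=>0
lane 2=>2/4=0, 2 mod 4=2
i=0  r:2·2+0=>4  c:0
row: 0 vs 4

buggy=0 correct=4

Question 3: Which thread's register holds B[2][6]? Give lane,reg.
25,0

c=6->g=6  r=2->t=1,b0=0
L=6*4+1=25  i=0=0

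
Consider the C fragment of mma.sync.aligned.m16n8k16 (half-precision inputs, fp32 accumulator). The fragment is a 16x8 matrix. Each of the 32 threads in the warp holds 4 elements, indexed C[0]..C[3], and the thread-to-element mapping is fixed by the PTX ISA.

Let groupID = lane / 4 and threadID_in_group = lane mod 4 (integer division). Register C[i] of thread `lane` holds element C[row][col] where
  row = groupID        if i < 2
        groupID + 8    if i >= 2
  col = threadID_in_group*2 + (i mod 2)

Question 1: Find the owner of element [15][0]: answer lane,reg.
28,2

r=15⇒gr=7,Rb=1  c=0⇒th=0,odd=0
L=7*4+0=28  i=1*2+0=2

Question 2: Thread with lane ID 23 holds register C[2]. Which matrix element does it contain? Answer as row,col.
L=23->gid=23>>2=5, tid=23&3=3
[2]->row 5+8=13  col 3·2+0=6

13,6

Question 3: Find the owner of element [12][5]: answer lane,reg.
18,3

r=12⇒gr=4,Rb=1  c=5⇒th=2,odd=1
L=4*4+2=18  i=1*2+1=3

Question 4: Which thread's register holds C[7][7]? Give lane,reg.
31,1

r=7→G=7,rhi=0  c=7→T=3,p=1
L=7*4+3=31  i=0*2+1=1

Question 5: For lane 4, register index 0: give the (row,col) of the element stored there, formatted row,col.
4: g=1,t=0
[0] (1+0,0*2+0) = (1,0)

1,0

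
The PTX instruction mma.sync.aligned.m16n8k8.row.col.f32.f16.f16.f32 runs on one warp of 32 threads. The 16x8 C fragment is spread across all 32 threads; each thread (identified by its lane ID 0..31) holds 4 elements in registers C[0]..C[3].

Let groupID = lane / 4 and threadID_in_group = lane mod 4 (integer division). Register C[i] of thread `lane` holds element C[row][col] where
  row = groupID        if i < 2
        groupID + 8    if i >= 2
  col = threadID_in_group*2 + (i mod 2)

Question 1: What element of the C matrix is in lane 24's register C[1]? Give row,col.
24: grp=6,tig=0
[1] (6+0,0*2+1) = (6,1)

6,1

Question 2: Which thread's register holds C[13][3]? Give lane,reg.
r=13→G=5,rhi=1  c=3→T=1,p=1
L=5*4+1=21  i=1*2+1=3

21,3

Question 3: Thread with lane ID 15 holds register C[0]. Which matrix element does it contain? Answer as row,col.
lane 15⇒15/4=3, 15 mod 4=3
i=0  r:3+0⇒3  c:2·3+0⇒6

3,6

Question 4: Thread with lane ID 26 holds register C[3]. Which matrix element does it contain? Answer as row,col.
26: g=6,t=2
[3] (6+8,2*2+1) = (14,5)

14,5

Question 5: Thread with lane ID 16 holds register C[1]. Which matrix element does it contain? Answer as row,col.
4,1

L=16=>grp=16>>2=4, tig=16&3=0
[1]=>row 4+0=4  col 0·2+1=1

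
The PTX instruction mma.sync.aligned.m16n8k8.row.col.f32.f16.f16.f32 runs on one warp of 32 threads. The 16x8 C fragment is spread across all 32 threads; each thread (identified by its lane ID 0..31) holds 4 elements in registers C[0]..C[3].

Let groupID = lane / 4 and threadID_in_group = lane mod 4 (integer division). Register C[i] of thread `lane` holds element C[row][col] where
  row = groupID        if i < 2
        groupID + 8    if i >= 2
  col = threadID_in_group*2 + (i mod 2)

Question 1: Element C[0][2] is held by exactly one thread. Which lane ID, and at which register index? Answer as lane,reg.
r=0->g=0,rb=0  c=2->t=1,b0=0
L=0*4+1=1  i=0*2+0=0

1,0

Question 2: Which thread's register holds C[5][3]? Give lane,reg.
21,1

r=5→G=5,rhi=0  c=3→T=1,p=1
L=5*4+1=21  i=0*2+1=1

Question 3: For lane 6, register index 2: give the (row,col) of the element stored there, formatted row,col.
6: G=1,T=2
[2] (1+8,2*2+0) = (9,4)

9,4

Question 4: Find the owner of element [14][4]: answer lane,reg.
r=14⇒gr=6,Rb=1  c=4⇒th=2,odd=0
L=6*4+2=26  i=1*2+0=2

26,2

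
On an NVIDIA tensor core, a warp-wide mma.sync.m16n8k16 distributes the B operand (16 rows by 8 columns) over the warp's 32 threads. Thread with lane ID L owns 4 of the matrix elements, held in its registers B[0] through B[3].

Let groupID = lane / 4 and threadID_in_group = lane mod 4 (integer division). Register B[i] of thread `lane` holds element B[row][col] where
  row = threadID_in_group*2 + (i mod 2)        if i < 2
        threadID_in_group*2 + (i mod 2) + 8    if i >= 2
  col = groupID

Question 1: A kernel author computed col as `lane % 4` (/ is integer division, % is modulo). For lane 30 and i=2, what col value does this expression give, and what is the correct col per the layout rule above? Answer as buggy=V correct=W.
buggy=2 correct=7

`lane % 4`[30,2]->2
lane 30->30/4=7, 30 mod 4=2
i=2  r:2·2+0+8->12  c:7
col: 2 vs 7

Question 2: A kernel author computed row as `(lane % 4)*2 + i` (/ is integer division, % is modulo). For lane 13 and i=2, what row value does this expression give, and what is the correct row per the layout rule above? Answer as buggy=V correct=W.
buggy=4 correct=10

`(lane % 4)*2 + i`[13,2]→4
lane 13→13/4=3, 13 mod 4=1
i=2  r:2·1+0+8→10  c:3
row: 4 vs 10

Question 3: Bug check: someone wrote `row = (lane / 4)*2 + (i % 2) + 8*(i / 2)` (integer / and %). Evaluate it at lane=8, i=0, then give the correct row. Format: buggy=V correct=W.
buggy=4 correct=0

`(lane / 4)*2 + (i % 2) + 8*(i / 2)`[8,0]⇒4
L=8⇒gr=8>>2=2, th=8&3=0
[0]⇒row 0·2+0+0=0  col gr=2
row: 4 vs 0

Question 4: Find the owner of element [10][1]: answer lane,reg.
c: 1->gid=1  r: 10->r8=1,tid=1,i&1=0
L=1*4+1=5  i=1*2+0=2

5,2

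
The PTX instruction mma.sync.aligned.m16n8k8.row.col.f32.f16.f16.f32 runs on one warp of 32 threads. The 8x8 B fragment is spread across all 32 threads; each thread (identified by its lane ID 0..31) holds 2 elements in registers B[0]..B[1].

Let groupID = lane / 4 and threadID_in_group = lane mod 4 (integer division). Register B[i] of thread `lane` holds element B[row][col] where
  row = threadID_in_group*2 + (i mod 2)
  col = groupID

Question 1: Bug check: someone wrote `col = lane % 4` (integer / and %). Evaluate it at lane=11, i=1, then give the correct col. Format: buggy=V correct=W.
buggy=3 correct=2

`lane % 4`[11,1]=>3
lane 11: grp=2 (11/4), tig=3 (11%4)
i=1: r=3*2+1=7, c=grp=2
col: 3 vs 2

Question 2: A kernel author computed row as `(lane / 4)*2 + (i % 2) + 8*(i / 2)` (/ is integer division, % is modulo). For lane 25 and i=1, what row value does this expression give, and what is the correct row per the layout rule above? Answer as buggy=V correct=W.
buggy=13 correct=3

`(lane / 4)*2 + (i % 2) + 8*(i / 2)`[25,1]=>13
L=25=>grp=25>>2=6, tig=25&3=1
[1]=>row 1·2+1=3  col grp=6
row: 13 vs 3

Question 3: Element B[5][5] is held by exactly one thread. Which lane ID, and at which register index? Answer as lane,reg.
c=5⇒gr=5  r=5⇒th=2,odd=1
L=5*4+2=22  i=1=1

22,1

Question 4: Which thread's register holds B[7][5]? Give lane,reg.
23,1

c=5⇒gr=5  r=7⇒th=3,odd=1
L=5*4+3=23  i=1=1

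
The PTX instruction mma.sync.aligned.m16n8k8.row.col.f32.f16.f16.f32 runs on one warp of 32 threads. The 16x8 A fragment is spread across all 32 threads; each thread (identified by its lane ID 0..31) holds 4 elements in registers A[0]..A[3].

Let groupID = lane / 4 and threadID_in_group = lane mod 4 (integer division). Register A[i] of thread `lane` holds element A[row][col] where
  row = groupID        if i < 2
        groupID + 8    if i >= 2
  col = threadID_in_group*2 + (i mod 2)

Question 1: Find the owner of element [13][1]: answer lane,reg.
r=13⇒gr=5,Rb=1  c=1⇒th=0,odd=1
L=5*4+0=20  i=1*2+1=3

20,3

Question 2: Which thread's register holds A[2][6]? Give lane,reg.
11,0

r=2→G=2,rhi=0  c=6→T=3,p=0
L=2*4+3=11  i=0*2+0=0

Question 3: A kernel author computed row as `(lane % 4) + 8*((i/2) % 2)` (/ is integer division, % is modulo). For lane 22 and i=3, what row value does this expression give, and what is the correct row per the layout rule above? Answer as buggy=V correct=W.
buggy=10 correct=13

`(lane % 4) + 8*((i/2) % 2)`[22,3]->10
L=22->gid=22>>2=5, tid=22&3=2
[3]->row 5+8=13  col 2·2+1=5
row: 10 vs 13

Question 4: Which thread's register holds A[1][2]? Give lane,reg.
r:1=>grp=1,rB=0  c:2=>tig=1,lo=0
L=1*4+1=5  i=0*2+0=0

5,0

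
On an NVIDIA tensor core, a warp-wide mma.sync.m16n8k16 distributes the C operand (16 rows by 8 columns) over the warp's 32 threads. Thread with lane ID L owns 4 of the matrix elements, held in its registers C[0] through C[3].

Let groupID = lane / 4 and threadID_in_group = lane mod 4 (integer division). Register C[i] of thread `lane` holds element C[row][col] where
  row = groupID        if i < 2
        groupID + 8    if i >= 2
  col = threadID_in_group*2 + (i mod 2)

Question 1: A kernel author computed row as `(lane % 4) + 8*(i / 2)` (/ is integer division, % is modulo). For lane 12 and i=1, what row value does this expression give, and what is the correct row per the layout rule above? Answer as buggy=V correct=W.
buggy=0 correct=3

`(lane % 4) + 8*(i / 2)`[12,1]→0
lane 12: G=3 (12/4), T=0 (12%4)
i=1: r=3+0=3, c=0*2+1=1
row: 0 vs 3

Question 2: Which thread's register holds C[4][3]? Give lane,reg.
17,1

r: 4->gid=4,r8=0  c: 3->tid=1,i&1=1
L=4*4+1=17  i=0*2+1=1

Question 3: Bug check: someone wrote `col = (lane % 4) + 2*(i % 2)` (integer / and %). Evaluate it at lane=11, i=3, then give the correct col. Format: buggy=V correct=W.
`(lane % 4) + 2*(i % 2)`[11,3]→5
lane 11: G=2 (11/4), T=3 (11%4)
i=3: r=2+8=10, c=3*2+1=7
col: 5 vs 7

buggy=5 correct=7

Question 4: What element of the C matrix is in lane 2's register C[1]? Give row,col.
lane 2→2/4=0, 2 mod 4=2
i=1  r:0+0→0  c:2·2+1→5

0,5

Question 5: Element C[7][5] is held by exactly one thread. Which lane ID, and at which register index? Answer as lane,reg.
r=7⇒gr=7,Rb=0  c=5⇒th=2,odd=1
L=7*4+2=30  i=0*2+1=1

30,1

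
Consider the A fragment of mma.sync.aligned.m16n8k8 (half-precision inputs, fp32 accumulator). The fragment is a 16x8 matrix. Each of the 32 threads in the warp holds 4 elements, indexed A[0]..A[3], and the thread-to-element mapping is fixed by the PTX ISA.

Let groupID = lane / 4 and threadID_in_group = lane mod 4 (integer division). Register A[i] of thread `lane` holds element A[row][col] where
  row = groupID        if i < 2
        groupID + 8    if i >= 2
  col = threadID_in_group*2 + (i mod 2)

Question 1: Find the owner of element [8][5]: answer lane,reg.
2,3

r=8->g=0,rb=1  c=5->t=2,b0=1
L=0*4+2=2  i=1*2+1=3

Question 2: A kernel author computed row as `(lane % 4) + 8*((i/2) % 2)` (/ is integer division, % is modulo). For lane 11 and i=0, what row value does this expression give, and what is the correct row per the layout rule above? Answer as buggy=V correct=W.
`(lane % 4) + 8*((i/2) % 2)`[11,0]->3
L=11->g=11>>2=2, t=11&3=3
[0]->row 2+0=2  col 3·2+0=6
row: 3 vs 2

buggy=3 correct=2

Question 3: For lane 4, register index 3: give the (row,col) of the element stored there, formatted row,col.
9,1

lane 4=>4/4=1, 4 mod 4=0
i=3  r:1+8=>9  c:2·0+1=>1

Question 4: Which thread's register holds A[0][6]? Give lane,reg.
3,0

r=0⇒gr=0,Rb=0  c=6⇒th=3,odd=0
L=0*4+3=3  i=0*2+0=0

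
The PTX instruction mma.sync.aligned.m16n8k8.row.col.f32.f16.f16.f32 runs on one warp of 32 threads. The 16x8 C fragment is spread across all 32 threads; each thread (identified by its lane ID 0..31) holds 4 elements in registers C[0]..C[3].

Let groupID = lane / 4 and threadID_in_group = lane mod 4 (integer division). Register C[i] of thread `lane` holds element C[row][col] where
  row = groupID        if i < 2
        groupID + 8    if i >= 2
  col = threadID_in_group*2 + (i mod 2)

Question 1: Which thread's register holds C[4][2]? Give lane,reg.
r:4=>grp=4,rB=0  c:2=>tig=1,lo=0
L=4*4+1=17  i=0*2+0=0

17,0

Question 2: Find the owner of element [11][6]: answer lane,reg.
15,2

r: 11->gid=3,r8=1  c: 6->tid=3,i&1=0
L=3*4+3=15  i=1*2+0=2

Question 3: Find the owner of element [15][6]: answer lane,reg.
31,2

r: 15->gid=7,r8=1  c: 6->tid=3,i&1=0
L=7*4+3=31  i=1*2+0=2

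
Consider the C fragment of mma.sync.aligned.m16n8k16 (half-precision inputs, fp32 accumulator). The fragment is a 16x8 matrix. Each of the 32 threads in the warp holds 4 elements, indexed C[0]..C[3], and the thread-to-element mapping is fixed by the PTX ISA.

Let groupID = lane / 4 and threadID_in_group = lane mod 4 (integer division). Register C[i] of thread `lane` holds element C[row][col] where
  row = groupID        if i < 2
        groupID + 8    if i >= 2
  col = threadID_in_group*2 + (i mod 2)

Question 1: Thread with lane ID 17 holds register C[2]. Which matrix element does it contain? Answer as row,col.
L=17→G=17>>2=4, T=17&3=1
[2]→row 4+8=12  col 1·2+0=2

12,2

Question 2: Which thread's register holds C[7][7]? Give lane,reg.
31,1

r:7=>grp=7,rB=0  c:7=>tig=3,lo=1
L=7*4+3=31  i=0*2+1=1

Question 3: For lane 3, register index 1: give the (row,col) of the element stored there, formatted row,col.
0,7

3: gid=0,tid=3
[1] (0+0,3*2+1) = (0,7)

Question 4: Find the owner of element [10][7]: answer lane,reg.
11,3

r=10→G=2,rhi=1  c=7→T=3,p=1
L=2*4+3=11  i=1*2+1=3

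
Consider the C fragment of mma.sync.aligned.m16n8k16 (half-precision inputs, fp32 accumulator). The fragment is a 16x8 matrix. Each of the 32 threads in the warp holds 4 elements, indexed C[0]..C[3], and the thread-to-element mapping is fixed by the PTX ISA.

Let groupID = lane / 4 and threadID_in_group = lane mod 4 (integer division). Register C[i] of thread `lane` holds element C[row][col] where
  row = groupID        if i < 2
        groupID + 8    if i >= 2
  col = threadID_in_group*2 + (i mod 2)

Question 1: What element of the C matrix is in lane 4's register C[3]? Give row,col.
9,1

4: g=1,t=0
[3] (1+8,0*2+1) = (9,1)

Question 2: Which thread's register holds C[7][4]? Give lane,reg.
30,0

r: 7->gid=7,r8=0  c: 4->tid=2,i&1=0
L=7*4+2=30  i=0*2+0=0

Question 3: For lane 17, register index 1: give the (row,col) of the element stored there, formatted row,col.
4,3

lane 17: G=4 (17/4), T=1 (17%4)
i=1: r=4+0=4, c=1*2+1=3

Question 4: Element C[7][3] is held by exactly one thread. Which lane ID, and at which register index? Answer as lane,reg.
29,1

r=7⇒gr=7,Rb=0  c=3⇒th=1,odd=1
L=7*4+1=29  i=0*2+1=1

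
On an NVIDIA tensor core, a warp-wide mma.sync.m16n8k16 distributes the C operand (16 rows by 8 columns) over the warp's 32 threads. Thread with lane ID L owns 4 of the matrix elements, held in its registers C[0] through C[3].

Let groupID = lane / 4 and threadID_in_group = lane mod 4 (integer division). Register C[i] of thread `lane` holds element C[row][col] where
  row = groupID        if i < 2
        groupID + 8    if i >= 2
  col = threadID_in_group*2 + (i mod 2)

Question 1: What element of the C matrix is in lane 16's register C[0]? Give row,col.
4,0

L=16→G=16>>2=4, T=16&3=0
[0]→row 4+0=4  col 0·2+0=0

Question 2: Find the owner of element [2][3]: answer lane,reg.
r=2→G=2,rhi=0  c=3→T=1,p=1
L=2*4+1=9  i=0*2+1=1

9,1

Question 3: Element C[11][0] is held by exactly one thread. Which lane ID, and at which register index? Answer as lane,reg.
r=11⇒gr=3,Rb=1  c=0⇒th=0,odd=0
L=3*4+0=12  i=1*2+0=2

12,2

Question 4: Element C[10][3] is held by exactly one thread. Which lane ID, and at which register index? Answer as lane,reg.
r=10⇒gr=2,Rb=1  c=3⇒th=1,odd=1
L=2*4+1=9  i=1*2+1=3

9,3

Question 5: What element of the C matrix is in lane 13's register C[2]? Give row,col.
11,2

lane 13: G=3 (13/4), T=1 (13%4)
i=2: r=3+8=11, c=1*2+0=2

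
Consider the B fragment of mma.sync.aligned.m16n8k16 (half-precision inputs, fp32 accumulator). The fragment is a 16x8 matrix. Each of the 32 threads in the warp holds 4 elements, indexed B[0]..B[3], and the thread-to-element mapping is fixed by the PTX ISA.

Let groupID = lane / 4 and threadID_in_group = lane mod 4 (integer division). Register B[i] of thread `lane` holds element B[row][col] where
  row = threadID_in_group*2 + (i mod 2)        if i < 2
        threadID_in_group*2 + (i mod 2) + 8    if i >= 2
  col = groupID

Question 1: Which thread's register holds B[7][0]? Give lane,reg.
c=0→G=0  r=7→rhi=0,T=3,p=1
L=0*4+3=3  i=0*2+1=1

3,1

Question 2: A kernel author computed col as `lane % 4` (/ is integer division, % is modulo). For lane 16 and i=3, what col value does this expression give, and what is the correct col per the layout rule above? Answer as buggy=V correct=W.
`lane % 4`[16,3]->0
lane 16->16/4=4, 16 mod 4=0
i=3  r:2·0+1+8->9  c:4
col: 0 vs 4

buggy=0 correct=4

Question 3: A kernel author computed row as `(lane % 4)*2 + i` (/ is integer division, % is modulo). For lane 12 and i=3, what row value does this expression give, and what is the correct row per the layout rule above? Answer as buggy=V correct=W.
`(lane % 4)*2 + i`[12,3]=>3
lane 12=>12/4=3, 12 mod 4=0
i=3  r:2·0+1+8=>9  c:3
row: 3 vs 9

buggy=3 correct=9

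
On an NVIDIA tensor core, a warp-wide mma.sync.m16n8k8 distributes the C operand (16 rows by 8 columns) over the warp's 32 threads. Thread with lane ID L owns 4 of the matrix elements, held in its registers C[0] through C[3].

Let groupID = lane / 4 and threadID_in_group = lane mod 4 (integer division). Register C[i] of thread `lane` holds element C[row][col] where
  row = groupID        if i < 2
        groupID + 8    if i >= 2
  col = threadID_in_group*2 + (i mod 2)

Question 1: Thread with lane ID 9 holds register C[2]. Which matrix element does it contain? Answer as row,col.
10,2

lane 9=>9/4=2, 9 mod 4=1
i=2  r:2+8=>10  c:2·1+0=>2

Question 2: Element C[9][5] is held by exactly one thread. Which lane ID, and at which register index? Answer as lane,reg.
6,3

r:9=>grp=1,rB=1  c:5=>tig=2,lo=1
L=1*4+2=6  i=1*2+1=3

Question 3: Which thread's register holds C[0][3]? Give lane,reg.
r=0⇒gr=0,Rb=0  c=3⇒th=1,odd=1
L=0*4+1=1  i=0*2+1=1

1,1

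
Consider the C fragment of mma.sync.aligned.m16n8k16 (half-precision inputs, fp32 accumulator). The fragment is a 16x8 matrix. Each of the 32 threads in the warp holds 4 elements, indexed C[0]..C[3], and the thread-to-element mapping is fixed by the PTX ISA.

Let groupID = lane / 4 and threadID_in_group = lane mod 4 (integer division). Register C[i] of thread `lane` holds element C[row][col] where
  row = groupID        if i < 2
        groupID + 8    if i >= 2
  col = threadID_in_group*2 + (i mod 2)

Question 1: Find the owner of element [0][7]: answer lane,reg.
3,1

r=0->g=0,rb=0  c=7->t=3,b0=1
L=0*4+3=3  i=0*2+1=1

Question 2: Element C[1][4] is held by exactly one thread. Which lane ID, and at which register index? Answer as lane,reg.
6,0

r=1⇒gr=1,Rb=0  c=4⇒th=2,odd=0
L=1*4+2=6  i=0*2+0=0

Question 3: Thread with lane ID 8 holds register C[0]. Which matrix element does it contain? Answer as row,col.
2,0

L=8⇒gr=8>>2=2, th=8&3=0
[0]⇒row 2+0=2  col 0·2+0=0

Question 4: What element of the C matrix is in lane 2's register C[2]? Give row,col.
2: G=0,T=2
[2] (0+8,2*2+0) = (8,4)

8,4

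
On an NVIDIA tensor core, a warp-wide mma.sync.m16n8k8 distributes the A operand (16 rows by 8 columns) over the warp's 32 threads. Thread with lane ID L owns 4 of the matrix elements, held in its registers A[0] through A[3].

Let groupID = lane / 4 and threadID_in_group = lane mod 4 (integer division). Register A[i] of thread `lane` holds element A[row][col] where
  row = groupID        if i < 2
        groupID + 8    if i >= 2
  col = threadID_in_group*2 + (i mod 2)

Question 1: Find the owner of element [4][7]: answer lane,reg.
19,1

r: 4->gid=4,r8=0  c: 7->tid=3,i&1=1
L=4*4+3=19  i=0*2+1=1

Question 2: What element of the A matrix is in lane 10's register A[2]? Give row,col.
10,4

10: G=2,T=2
[2] (2+8,2*2+0) = (10,4)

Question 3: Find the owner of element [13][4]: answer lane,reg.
r=13→G=5,rhi=1  c=4→T=2,p=0
L=5*4+2=22  i=1*2+0=2

22,2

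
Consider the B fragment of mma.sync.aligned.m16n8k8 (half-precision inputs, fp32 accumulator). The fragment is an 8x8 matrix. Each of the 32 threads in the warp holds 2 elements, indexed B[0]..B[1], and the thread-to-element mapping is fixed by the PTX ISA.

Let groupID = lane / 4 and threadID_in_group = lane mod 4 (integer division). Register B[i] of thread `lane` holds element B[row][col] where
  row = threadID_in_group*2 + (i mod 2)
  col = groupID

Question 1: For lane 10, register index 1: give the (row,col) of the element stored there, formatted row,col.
L=10⇒gr=10>>2=2, th=10&3=2
[1]⇒row 2·2+1=5  col gr=2

5,2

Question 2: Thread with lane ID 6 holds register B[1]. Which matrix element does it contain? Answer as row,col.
lane 6: gr=1 (6/4), th=2 (6%4)
i=1: r=2*2+1=5, c=gr=1

5,1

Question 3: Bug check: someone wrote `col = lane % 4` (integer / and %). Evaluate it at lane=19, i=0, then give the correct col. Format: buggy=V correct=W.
buggy=3 correct=4

`lane % 4`[19,0]→3
lane 19→19/4=4, 19 mod 4=3
i=0  r:2·3+0→6  c:4
col: 3 vs 4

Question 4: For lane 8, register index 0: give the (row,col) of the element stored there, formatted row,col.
0,2

L=8=>grp=8>>2=2, tig=8&3=0
[0]=>row 0·2+0=0  col grp=2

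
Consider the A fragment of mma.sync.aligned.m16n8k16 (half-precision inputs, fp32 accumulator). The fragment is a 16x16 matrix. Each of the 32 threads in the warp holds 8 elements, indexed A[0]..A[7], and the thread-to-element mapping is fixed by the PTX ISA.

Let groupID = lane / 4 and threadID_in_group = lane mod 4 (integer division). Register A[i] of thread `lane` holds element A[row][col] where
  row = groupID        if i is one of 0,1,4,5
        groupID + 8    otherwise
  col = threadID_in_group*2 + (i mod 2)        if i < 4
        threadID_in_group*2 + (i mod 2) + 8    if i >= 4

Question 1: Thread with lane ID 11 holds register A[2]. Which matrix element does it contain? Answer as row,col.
lane 11: grp=2 (11/4), tig=3 (11%4)
i=2: r=2+8=10, c=3*2+0+0=6

10,6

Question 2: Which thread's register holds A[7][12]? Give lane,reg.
30,4

r: 7->gid=7,r8=0  c: 12->c8=1,tid=2,i&1=0
L=7*4+2=30  i=1*4+0*2+0=4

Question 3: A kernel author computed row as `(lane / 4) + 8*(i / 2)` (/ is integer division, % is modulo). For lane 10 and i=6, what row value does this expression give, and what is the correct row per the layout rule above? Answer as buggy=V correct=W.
buggy=26 correct=10

`(lane / 4) + 8*(i / 2)`[10,6]→26
10: G=2,T=2
[6] (2+8,2*2+0+8) = (10,12)
row: 26 vs 10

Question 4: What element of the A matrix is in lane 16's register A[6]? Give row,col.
12,8

16: gid=4,tid=0
[6] (4+8,0*2+0+8) = (12,8)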